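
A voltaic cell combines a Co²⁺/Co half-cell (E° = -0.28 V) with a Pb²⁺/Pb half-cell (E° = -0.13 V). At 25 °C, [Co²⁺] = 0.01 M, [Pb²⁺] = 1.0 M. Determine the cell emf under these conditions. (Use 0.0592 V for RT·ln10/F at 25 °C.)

0.209 V

The Pb²⁺/Pb couple has the higher reduction potential and acts as the cathode, so E°_cell = -0.13 − (-0.28) = 0.15 V.
Balancing electrons gives n = 2; the reaction quotient is Q = [Co²⁺]/[Pb²⁺] = 0.0100.
At 25 °C, E = E° − (0.0592/n) log Q = 0.15 − (0.0592/2)(-2.000) = 0.150 + 0.059 = 0.209 V.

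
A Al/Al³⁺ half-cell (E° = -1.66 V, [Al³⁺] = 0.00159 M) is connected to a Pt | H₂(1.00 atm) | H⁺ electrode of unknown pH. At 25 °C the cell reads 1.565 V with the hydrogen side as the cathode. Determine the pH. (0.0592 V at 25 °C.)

pH = 2.54

E°_cell = 1.66 V and n = 6.
log Q = n(E° − E)/0.0592 = 6×(1.66 − 1.565)/0.0592 = 9.628.
With Q = [Al³⁺]^2·P(H₂)^3 / [H⁺]^6, solving for [H⁺] gives log[H⁺] = -2.538, so pH = 2.54.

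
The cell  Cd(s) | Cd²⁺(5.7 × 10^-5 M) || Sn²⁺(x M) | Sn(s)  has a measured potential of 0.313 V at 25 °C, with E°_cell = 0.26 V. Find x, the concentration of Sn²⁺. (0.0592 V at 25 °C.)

From the Nernst equation, log Q = n(E° − E)/0.0592 = 2(0.26 − 0.313)/0.0592 = -1.791, so Q = 0.0162.
With Q = [Cd²⁺]/[Sn²⁺] and the known concentrations, [Sn²⁺] in the denominator gives [Sn²⁺] = 0.0035 M.

0.0035 M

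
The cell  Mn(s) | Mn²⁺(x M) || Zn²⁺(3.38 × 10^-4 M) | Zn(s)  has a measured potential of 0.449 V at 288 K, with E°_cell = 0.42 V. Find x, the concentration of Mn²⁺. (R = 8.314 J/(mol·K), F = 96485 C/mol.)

From the Nernst equation, ln Q = nF(E° − E)/RT = 2×96485×(0.42 − 0.449)/(8.314×288) = -2.337, so Q = 0.0966.
With Q = [Mn²⁺]/[Zn²⁺] and the known concentrations, [Mn²⁺] in the numerator gives [Mn²⁺] = 3.3 × 10^-5 M.

3.3 × 10^-5 M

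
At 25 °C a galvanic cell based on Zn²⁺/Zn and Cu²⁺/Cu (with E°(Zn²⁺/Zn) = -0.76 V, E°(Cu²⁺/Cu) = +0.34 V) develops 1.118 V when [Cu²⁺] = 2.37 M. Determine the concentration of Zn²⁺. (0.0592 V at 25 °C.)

From the Nernst equation, log Q = n(E° − E)/0.0592 = 2(1.10 − 1.118)/0.0592 = -0.608, so Q = 0.247.
With Q = [Zn²⁺]/[Cu²⁺] and the known concentrations, [Zn²⁺] in the numerator gives [Zn²⁺] = 0.58 M.

0.58 M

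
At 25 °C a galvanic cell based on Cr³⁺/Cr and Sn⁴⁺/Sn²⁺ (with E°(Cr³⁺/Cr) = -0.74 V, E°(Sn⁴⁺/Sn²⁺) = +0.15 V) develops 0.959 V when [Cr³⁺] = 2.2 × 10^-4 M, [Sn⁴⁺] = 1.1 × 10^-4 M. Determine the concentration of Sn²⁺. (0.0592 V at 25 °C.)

From the Nernst equation, log Q = n(E° − E)/0.0592 = 6(0.89 − 0.959)/0.0592 = -6.993, so Q = 1.02 × 10^-7.
With Q = [Cr³⁺]^2·[Sn²⁺]^3/[Sn⁴⁺]^3 and the known concentrations, [Sn²⁺]^3 in the numerator gives [Sn²⁺] = 1.4 × 10^-4 M.

1.4 × 10^-4 M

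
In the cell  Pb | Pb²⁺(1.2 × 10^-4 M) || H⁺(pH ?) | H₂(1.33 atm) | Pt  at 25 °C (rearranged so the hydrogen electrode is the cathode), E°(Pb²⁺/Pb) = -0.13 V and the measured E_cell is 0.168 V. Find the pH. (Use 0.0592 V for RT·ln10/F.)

pH = 1.26

E°_cell = 0.13 V and n = 2.
log Q = n(E° − E)/0.0592 = 2×(0.13 − 0.168)/0.0592 = -1.284.
With Q = [Pb²⁺]·P(H₂) / [H⁺]^2, solving for [H⁺] gives log[H⁺] = -1.257, so pH = 1.26.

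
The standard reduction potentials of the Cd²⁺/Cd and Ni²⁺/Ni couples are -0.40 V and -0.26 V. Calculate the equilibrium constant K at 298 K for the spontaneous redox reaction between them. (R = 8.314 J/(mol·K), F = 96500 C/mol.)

E°_cell = -0.26 − (-0.40) = 0.14 V, with n = 2 electrons transferred.
At equilibrium E = 0, so the Nernst equation gives ln K = nFE°/RT = (2)(96500)(0.14)/((8.314)(298)) = 10.91.
K = e^10.91 = 5.4 × 10^4.

5.4 × 10^4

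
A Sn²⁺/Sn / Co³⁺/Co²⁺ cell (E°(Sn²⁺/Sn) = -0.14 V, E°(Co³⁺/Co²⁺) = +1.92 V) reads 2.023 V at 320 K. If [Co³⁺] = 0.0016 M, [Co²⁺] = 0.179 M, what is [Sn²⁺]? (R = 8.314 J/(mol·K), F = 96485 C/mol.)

0.0012 M

From the Nernst equation, ln Q = nF(E° − E)/RT = 2×96485×(2.06 − 2.023)/(8.314×320) = 2.684, so Q = 14.6.
With Q = [Sn²⁺]·[Co²⁺]^2/[Co³⁺]^2 and the known concentrations, [Sn²⁺] in the numerator gives [Sn²⁺] = 0.0012 M.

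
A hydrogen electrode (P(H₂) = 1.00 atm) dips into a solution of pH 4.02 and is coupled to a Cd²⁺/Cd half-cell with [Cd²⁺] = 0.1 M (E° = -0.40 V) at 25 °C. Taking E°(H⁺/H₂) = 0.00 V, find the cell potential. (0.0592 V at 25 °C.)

0.19 V

The hydrogen couple is the cathode, so E°_cell = 0.40 V; n = 2.
[H⁺] = 10^(−4.02) = 9.5 × 10^-5 M, and Q = [Cd²⁺]·P(H₂) / [H⁺]^2 = 1.1 × 10^7.
E = E° − (0.0592/2) log Q = 0.40 − (0.0592/2)(7.040) = 0.192 V.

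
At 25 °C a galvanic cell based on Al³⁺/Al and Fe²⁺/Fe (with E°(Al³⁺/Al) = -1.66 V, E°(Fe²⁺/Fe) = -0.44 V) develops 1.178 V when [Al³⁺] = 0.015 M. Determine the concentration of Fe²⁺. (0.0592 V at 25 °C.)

0.0023 M

From the Nernst equation, log Q = n(E° − E)/0.0592 = 6(1.22 − 1.178)/0.0592 = 4.257, so Q = 1.81 × 10^4.
With Q = [Al³⁺]^2/[Fe²⁺]^3 and the known concentrations, [Fe²⁺]^3 in the denominator gives [Fe²⁺] = 0.0023 M.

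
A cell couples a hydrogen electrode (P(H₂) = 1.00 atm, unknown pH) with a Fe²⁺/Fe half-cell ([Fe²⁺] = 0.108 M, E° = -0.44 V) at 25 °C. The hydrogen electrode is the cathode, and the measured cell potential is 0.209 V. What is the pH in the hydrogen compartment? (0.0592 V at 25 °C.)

pH = 4.39

E°_cell = 0.44 V and n = 2.
log Q = n(E° − E)/0.0592 = 2×(0.44 − 0.209)/0.0592 = 7.804.
With Q = [Fe²⁺]·P(H₂) / [H⁺]^2, solving for [H⁺] gives log[H⁺] = -4.385, so pH = 4.39.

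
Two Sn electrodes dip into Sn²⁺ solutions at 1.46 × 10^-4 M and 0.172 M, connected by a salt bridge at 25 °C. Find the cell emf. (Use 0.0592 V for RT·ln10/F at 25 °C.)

0.091 V

Both half-cells are Sn²⁺/Sn, so E°_cell = 0. The concentrated side is the cathode; the cell reaction moves Sn²⁺ from high to low concentration with n = 2.
Q = [Sn²⁺]_dilute/[Sn²⁺]_conc = 1.46 × 10^-4/0.172 = 8.49 × 10^-4.
E = 0 − (0.0592/2) log Q = −(0.0592/2)(-3.071) = 0.0909 V.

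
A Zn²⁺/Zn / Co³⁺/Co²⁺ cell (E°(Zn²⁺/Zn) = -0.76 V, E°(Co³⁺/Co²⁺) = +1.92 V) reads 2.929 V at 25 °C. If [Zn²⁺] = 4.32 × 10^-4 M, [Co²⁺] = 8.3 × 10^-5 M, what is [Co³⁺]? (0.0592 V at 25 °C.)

From the Nernst equation, log Q = n(E° − E)/0.0592 = 2(2.68 − 2.929)/0.0592 = -8.412, so Q = 3.87 × 10^-9.
With Q = [Zn²⁺]·[Co²⁺]^2/[Co³⁺]^2 and the known concentrations, [Co³⁺]^2 in the denominator gives [Co³⁺] = 0.028 M.

0.028 M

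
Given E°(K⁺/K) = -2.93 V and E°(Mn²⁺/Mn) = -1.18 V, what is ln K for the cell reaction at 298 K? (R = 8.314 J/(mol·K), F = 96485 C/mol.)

E°_cell = -1.18 − (-2.93) = 1.75 V, with n = 2 electrons transferred.
At equilibrium E = 0, so the Nernst equation gives ln K = nFE°/RT = (2)(96485)(1.75)/((8.314)(298)) = 136.30.

ln K = 136.3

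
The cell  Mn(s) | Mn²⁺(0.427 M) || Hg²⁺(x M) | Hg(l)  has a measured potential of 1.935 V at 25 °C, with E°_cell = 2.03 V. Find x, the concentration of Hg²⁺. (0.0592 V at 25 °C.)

2.6 × 10^-4 M

From the Nernst equation, log Q = n(E° − E)/0.0592 = 2(2.03 − 1.935)/0.0592 = 3.209, so Q = 1620.
With Q = [Mn²⁺]/[Hg²⁺] and the known concentrations, [Hg²⁺] in the denominator gives [Hg²⁺] = 2.6 × 10^-4 M.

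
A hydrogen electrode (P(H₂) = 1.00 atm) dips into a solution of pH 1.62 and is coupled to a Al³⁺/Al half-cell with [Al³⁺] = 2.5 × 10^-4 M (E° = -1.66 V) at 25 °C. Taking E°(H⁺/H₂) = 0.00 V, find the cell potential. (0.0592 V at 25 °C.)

1.64 V

The hydrogen couple is the cathode, so E°_cell = 1.66 V; n = 6.
[H⁺] = 10^(−1.62) = 0.024 M, and Q = [Al³⁺]^2·P(H₂)^3 / [H⁺]^6 = 328.
E = E° − (0.0592/6) log Q = 1.66 − (0.0592/6)(2.516) = 1.635 V.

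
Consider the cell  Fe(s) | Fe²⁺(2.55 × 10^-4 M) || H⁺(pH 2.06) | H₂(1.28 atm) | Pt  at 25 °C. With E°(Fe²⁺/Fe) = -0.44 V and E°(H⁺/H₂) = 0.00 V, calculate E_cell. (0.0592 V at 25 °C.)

0.42 V

The hydrogen couple is the cathode, so E°_cell = 0.44 V; n = 2.
[H⁺] = 10^(−2.06) = 0.0087 M, and Q = [Fe²⁺]·P(H₂) / [H⁺]^2 = 4.30.
E = E° − (0.0592/2) log Q = 0.44 − (0.0592/2)(0.634) = 0.421 V.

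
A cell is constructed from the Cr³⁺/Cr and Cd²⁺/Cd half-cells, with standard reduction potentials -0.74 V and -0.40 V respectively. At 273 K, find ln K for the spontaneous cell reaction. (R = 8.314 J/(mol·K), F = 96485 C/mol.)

ln K = 86.7

E°_cell = -0.40 − (-0.74) = 0.34 V, with n = 6 electrons transferred.
At equilibrium E = 0, so the Nernst equation gives ln K = nFE°/RT = (6)(96485)(0.34)/((8.314)(273)) = 86.72.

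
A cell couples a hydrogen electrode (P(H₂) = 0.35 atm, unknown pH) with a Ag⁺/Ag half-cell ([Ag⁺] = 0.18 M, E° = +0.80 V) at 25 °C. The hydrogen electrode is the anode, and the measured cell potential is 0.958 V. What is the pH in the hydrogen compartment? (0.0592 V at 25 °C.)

pH = 3.64

E°_cell = 0.80 V and n = 2.
log Q = n(E° − E)/0.0592 = 2×(0.80 − 0.958)/0.0592 = -5.338.
With Q = [H⁺]^2 / ([Ag⁺]^2·P(H₂)), solving for [H⁺] gives log[H⁺] = -3.642, so pH = 3.64.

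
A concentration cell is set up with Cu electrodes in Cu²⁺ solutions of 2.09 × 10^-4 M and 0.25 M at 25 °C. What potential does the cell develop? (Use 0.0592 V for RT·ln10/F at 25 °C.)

Both half-cells are Cu²⁺/Cu, so E°_cell = 0. The concentrated side is the cathode; the cell reaction moves Cu²⁺ from high to low concentration with n = 2.
Q = [Cu²⁺]_dilute/[Cu²⁺]_conc = 2.09 × 10^-4/0.25 = 8.36 × 10^-4.
E = 0 − (0.0592/2) log Q = −(0.0592/2)(-3.078) = 0.0911 V.

0.091 V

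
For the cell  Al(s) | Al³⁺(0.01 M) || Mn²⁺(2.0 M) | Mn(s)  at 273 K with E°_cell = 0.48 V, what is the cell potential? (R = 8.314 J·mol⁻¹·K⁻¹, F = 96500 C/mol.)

Balancing electrons gives n = 6; the reaction quotient is Q = [Al³⁺]^2/[Mn²⁺]^3 = 1.25 × 10^-5.
E = E° − (RT/nF) ln Q = 0.48 − (8.314×273)/(6×96500) × (-11.290) = 0.480 + 0.044 = 0.524 V.

0.524 V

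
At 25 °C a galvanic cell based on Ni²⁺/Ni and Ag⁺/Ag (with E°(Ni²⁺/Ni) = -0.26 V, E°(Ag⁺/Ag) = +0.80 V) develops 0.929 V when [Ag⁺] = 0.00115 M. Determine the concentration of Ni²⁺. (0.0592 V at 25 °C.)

0.035 M

From the Nernst equation, log Q = n(E° − E)/0.0592 = 2(1.06 − 0.929)/0.0592 = 4.426, so Q = 2.66 × 10^4.
With Q = [Ni²⁺]/[Ag⁺]^2 and the known concentrations, [Ni²⁺] in the numerator gives [Ni²⁺] = 0.035 M.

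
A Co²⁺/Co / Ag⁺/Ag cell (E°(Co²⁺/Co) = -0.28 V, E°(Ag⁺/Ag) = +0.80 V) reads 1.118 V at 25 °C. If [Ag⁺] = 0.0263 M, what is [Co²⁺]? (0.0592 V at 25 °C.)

From the Nernst equation, log Q = n(E° − E)/0.0592 = 2(1.08 − 1.118)/0.0592 = -1.284, so Q = 0.0520.
With Q = [Co²⁺]/[Ag⁺]^2 and the known concentrations, [Co²⁺] in the numerator gives [Co²⁺] = 3.6 × 10^-5 M.

3.6 × 10^-5 M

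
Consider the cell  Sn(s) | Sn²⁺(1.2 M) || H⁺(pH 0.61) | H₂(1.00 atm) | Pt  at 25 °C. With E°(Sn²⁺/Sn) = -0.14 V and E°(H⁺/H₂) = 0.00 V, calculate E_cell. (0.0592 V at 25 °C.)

0.10 V

The hydrogen couple is the cathode, so E°_cell = 0.14 V; n = 2.
[H⁺] = 10^(−0.61) = 0.25 M, and Q = [Sn²⁺]·P(H₂) / [H⁺]^2 = 19.9.
E = E° − (0.0592/2) log Q = 0.14 − (0.0592/2)(1.299) = 0.102 V.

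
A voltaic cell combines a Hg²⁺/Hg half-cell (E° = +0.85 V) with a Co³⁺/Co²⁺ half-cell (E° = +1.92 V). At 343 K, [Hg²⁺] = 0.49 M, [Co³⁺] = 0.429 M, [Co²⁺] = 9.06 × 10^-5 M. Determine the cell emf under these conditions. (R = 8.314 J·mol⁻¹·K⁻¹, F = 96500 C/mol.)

The Co³⁺/Co²⁺ couple has the higher reduction potential and acts as the cathode, so E°_cell = +1.92 − (+0.85) = 1.07 V.
Balancing electrons gives n = 2; the reaction quotient is Q = [Hg²⁺]·[Co²⁺]^2/[Co³⁺]^2 = 2.19 × 10^-8.
E = E° − (RT/nF) ln Q = 1.07 − (8.314×343)/(2×96500) × (-17.639) = 1.070 + 0.261 = 1.331 V.

1.33 V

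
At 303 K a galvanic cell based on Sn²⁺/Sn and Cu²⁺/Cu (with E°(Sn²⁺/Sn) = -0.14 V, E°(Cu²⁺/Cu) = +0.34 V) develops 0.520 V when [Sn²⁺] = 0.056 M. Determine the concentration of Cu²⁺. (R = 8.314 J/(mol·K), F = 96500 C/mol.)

1.2 M

From the Nernst equation, ln Q = nF(E° − E)/RT = 2×96500×(0.48 − 0.520)/(8.314×303) = -3.065, so Q = 0.0467.
With Q = [Sn²⁺]/[Cu²⁺] and the known concentrations, [Cu²⁺] in the denominator gives [Cu²⁺] = 1.2 M.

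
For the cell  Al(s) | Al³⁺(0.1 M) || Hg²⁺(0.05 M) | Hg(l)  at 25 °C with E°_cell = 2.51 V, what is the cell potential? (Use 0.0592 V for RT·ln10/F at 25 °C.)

2.49 V

Balancing electrons gives n = 6; the reaction quotient is Q = [Al³⁺]^2/[Hg²⁺]^3 = 80.0.
At 25 °C, E = E° − (0.0592/n) log Q = 2.51 − (0.0592/6)(1.903) = 2.510 − 0.019 = 2.491 V.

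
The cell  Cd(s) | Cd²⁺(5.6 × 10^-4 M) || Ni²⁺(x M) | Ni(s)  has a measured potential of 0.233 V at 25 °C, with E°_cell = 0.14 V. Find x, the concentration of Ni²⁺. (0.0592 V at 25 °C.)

From the Nernst equation, log Q = n(E° − E)/0.0592 = 2(0.14 − 0.233)/0.0592 = -3.142, so Q = 7.21 × 10^-4.
With Q = [Cd²⁺]/[Ni²⁺] and the known concentrations, [Ni²⁺] in the denominator gives [Ni²⁺] = 0.78 M.

0.78 M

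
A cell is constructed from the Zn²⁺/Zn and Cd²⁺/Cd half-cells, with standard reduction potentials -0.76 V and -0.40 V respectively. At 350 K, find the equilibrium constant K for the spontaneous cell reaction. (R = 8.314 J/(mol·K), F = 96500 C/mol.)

2.3 × 10^10

E°_cell = -0.40 − (-0.76) = 0.36 V, with n = 2 electrons transferred.
At equilibrium E = 0, so the Nernst equation gives ln K = nFE°/RT = (2)(96500)(0.36)/((8.314)(350)) = 23.88.
K = e^23.88 = 2.3 × 10^10.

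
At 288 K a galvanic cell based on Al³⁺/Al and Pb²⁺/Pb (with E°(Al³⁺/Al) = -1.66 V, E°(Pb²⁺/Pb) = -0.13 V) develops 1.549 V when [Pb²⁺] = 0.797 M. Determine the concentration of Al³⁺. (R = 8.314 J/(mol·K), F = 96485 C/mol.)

0.072 M

From the Nernst equation, ln Q = nF(E° − E)/RT = 6×96485×(1.53 − 1.549)/(8.314×288) = -4.594, so Q = 0.0101.
With Q = [Al³⁺]^2/[Pb²⁺]^3 and the known concentrations, [Al³⁺]^2 in the numerator gives [Al³⁺] = 0.072 M.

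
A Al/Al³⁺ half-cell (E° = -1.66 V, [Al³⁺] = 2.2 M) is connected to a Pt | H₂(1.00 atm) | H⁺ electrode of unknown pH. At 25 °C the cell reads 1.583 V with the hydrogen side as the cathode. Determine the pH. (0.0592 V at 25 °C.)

pH = 1.19

E°_cell = 1.66 V and n = 6.
log Q = n(E° − E)/0.0592 = 6×(1.66 − 1.583)/0.0592 = 7.804.
With Q = [Al³⁺]^2·P(H₂)^3 / [H⁺]^6, solving for [H⁺] gives log[H⁺] = -1.187, so pH = 1.19.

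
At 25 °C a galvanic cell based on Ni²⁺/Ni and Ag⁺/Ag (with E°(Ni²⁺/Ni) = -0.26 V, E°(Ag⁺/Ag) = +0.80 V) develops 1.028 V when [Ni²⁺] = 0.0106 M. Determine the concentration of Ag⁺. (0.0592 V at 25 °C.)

0.03 M

From the Nernst equation, log Q = n(E° − E)/0.0592 = 2(1.06 − 1.028)/0.0592 = 1.081, so Q = 12.1.
With Q = [Ni²⁺]/[Ag⁺]^2 and the known concentrations, [Ag⁺]^2 in the denominator gives [Ag⁺] = 0.03 M.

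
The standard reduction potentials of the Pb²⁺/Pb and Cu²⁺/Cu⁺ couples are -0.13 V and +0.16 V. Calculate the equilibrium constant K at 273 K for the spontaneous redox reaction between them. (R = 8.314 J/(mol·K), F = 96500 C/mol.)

E°_cell = +0.16 − (-0.13) = 0.29 V, with n = 2 electrons transferred.
At equilibrium E = 0, so the Nernst equation gives ln K = nFE°/RT = (2)(96500)(0.29)/((8.314)(273)) = 24.66.
K = e^24.66 = 5.1 × 10^10.

5.1 × 10^10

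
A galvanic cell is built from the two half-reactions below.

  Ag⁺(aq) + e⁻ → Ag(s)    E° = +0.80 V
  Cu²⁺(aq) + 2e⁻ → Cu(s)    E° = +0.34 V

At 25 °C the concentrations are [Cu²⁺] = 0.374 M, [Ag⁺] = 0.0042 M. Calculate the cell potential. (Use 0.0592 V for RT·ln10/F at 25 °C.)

0.332 V

The Ag⁺/Ag couple has the higher reduction potential and acts as the cathode, so E°_cell = +0.80 − (+0.34) = 0.46 V.
Balancing electrons gives n = 2; the reaction quotient is Q = [Cu²⁺]/[Ag⁺]^2 = 2.12 × 10^4.
At 25 °C, E = E° − (0.0592/n) log Q = 0.46 − (0.0592/2)(4.326) = 0.460 − 0.128 = 0.332 V.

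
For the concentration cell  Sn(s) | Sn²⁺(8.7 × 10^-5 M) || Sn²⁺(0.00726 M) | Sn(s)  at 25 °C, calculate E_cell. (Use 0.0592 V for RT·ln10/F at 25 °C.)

Both half-cells are Sn²⁺/Sn, so E°_cell = 0. The concentrated side is the cathode; the cell reaction moves Sn²⁺ from high to low concentration with n = 2.
Q = [Sn²⁺]_dilute/[Sn²⁺]_conc = 8.7 × 10^-5/0.00726 = 0.0120.
E = 0 − (0.0592/2) log Q = −(0.0592/2)(-1.921) = 0.0569 V.

0.057 V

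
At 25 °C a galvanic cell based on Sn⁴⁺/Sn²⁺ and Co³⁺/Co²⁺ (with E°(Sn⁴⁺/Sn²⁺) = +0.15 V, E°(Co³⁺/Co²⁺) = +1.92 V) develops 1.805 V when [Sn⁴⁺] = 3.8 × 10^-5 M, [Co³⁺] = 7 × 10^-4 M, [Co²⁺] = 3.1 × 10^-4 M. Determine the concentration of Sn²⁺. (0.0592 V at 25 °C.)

1.1 × 10^-4 M

From the Nernst equation, log Q = n(E° − E)/0.0592 = 2(1.77 − 1.805)/0.0592 = -1.182, so Q = 0.0657.
With Q = [Sn⁴⁺]·[Co²⁺]^2/([Sn²⁺]·[Co³⁺]^2) and the known concentrations, [Sn²⁺] in the denominator gives [Sn²⁺] = 1.1 × 10^-4 M.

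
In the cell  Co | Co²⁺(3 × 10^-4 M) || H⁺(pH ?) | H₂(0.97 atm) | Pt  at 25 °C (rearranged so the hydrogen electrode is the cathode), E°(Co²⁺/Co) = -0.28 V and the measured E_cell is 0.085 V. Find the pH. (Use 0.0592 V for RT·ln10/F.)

pH = 5.06

E°_cell = 0.28 V and n = 2.
log Q = n(E° − E)/0.0592 = 2×(0.28 − 0.085)/0.0592 = 6.588.
With Q = [Co²⁺]·P(H₂) / [H⁺]^2, solving for [H⁺] gives log[H⁺] = -5.062, so pH = 5.06.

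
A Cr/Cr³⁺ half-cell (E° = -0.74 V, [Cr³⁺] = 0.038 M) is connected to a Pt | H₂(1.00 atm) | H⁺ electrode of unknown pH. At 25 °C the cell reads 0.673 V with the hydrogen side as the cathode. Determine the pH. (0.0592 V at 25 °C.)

pH = 1.61

E°_cell = 0.74 V and n = 6.
log Q = n(E° − E)/0.0592 = 6×(0.74 − 0.673)/0.0592 = 6.791.
With Q = [Cr³⁺]^2·P(H₂)^3 / [H⁺]^6, solving for [H⁺] gives log[H⁺] = -1.605, so pH = 1.61.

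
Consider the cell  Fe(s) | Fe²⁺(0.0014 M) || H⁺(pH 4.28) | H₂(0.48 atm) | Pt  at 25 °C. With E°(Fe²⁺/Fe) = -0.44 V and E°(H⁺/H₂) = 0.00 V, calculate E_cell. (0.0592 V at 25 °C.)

The hydrogen couple is the cathode, so E°_cell = 0.44 V; n = 2.
[H⁺] = 10^(−4.28) = 5.2 × 10^-5 M, and Q = [Fe²⁺]·P(H₂) / [H⁺]^2 = 2.44 × 10^5.
E = E° − (0.0592/2) log Q = 0.44 − (0.0592/2)(5.387) = 0.281 V.

0.28 V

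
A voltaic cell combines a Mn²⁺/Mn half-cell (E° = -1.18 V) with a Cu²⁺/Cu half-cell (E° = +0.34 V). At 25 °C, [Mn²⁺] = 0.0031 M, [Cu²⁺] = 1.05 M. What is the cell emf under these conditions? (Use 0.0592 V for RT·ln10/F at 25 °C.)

1.59 V

The Cu²⁺/Cu couple has the higher reduction potential and acts as the cathode, so E°_cell = +0.34 − (-1.18) = 1.52 V.
Balancing electrons gives n = 2; the reaction quotient is Q = [Mn²⁺]/[Cu²⁺] = 0.00295.
At 25 °C, E = E° − (0.0592/n) log Q = 1.52 − (0.0592/2)(-2.530) = 1.520 + 0.075 = 1.595 V.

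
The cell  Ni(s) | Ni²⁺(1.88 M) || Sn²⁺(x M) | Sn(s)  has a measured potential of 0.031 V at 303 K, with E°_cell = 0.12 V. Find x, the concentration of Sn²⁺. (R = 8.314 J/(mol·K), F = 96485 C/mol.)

0.0021 M

From the Nernst equation, ln Q = nF(E° − E)/RT = 2×96485×(0.12 − 0.031)/(8.314×303) = 6.818, so Q = 914.
With Q = [Ni²⁺]/[Sn²⁺] and the known concentrations, [Sn²⁺] in the denominator gives [Sn²⁺] = 0.0021 M.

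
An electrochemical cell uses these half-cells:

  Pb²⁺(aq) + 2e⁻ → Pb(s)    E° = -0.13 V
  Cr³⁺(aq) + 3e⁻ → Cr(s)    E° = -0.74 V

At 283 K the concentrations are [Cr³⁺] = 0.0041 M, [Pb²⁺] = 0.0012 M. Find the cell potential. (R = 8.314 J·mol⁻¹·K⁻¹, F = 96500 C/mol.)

The Pb²⁺/Pb couple has the higher reduction potential and acts as the cathode, so E°_cell = -0.13 − (-0.74) = 0.61 V.
Balancing electrons gives n = 6; the reaction quotient is Q = [Cr³⁺]^2/[Pb²⁺]^3 = 9730.
E = E° − (RT/nF) ln Q = 0.61 − (8.314×283)/(6×96500) × (9.183) = 0.610 − 0.037 = 0.573 V.

0.573 V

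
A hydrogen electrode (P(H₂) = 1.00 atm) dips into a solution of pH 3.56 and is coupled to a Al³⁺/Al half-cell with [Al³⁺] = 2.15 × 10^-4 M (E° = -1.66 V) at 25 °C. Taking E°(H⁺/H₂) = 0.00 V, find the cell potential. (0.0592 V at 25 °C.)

1.52 V

The hydrogen couple is the cathode, so E°_cell = 1.66 V; n = 6.
[H⁺] = 10^(−3.56) = 2.8 × 10^-4 M, and Q = [Al³⁺]^2·P(H₂)^3 / [H⁺]^6 = 1.06 × 10^14.
E = E° − (0.0592/6) log Q = 1.66 − (0.0592/6)(14.025) = 1.522 V.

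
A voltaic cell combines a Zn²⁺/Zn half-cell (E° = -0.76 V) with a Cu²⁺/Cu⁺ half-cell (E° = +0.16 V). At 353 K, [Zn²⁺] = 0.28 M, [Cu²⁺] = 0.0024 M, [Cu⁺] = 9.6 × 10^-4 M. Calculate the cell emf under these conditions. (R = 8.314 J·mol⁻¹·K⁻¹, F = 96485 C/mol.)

0.967 V

The Cu²⁺/Cu⁺ couple has the higher reduction potential and acts as the cathode, so E°_cell = +0.16 − (-0.76) = 0.92 V.
Balancing electrons gives n = 2; the reaction quotient is Q = [Zn²⁺]·[Cu⁺]^2/[Cu²⁺]^2 = 0.0448.
E = E° − (RT/nF) ln Q = 0.92 − (8.314×353)/(2×96485) × (-3.106) = 0.920 + 0.047 = 0.967 V.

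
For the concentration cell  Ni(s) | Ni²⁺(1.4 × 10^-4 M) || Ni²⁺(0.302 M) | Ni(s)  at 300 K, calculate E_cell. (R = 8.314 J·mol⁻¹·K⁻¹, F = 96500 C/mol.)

Both half-cells are Ni²⁺/Ni, so E°_cell = 0. The concentrated side is the cathode; the cell reaction moves Ni²⁺ from high to low concentration with n = 2.
Q = [Ni²⁺]_dilute/[Ni²⁺]_conc = 1.4 × 10^-4/0.302 = 4.64 × 10^-4.
E = 0 − (RT/nF) ln Q = −((8.314×300)/(2×96500))(-7.677) = 0.0992 V.

0.099 V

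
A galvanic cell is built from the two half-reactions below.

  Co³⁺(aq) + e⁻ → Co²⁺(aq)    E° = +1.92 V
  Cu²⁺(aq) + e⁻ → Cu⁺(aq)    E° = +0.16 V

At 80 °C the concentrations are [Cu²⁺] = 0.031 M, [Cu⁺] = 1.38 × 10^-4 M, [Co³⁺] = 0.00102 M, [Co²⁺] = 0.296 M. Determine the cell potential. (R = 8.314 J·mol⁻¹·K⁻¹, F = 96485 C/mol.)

1.42 V

The Co³⁺/Co²⁺ couple has the higher reduction potential and acts as the cathode, so E°_cell = +1.92 − (+0.16) = 1.76 V.
Balancing electrons gives n = 1; the reaction quotient is Q = [Cu²⁺]·[Co²⁺]/([Cu⁺]·[Co³⁺]) = 6.52 × 10^4.
E = E° − (RT/nF) ln Q = 1.76 − (8.314×353)/(1×96485) × (11.085) = 1.760 − 0.337 = 1.423 V.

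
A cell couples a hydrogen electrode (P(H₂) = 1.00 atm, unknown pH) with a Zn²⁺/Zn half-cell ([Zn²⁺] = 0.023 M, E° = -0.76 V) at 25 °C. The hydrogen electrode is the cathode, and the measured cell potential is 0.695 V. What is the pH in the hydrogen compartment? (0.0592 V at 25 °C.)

pH = 1.92

E°_cell = 0.76 V and n = 2.
log Q = n(E° − E)/0.0592 = 2×(0.76 − 0.695)/0.0592 = 2.196.
With Q = [Zn²⁺]·P(H₂) / [H⁺]^2, solving for [H⁺] gives log[H⁺] = -1.917, so pH = 1.92.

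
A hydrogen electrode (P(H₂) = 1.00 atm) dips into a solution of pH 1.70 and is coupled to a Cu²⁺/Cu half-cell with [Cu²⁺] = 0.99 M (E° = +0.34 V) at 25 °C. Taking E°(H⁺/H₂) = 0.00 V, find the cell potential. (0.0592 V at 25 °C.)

The Cu²⁺/Cu couple is the cathode, so E°_cell = 0.34 V; n = 2.
[H⁺] = 10^(−1.70) = 0.020 M, and Q = [H⁺]^2 / ([Cu²⁺]·P(H₂)) = 4.02 × 10^-4.
E = E° − (0.0592/2) log Q = 0.34 − (0.0592/2)(-3.396) = 0.441 V.

0.44 V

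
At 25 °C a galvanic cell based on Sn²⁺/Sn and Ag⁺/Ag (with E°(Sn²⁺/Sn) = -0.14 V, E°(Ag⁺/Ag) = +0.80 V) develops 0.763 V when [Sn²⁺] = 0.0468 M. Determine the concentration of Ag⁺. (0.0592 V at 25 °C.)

From the Nernst equation, log Q = n(E° − E)/0.0592 = 2(0.94 − 0.763)/0.0592 = 5.980, so Q = 9.54 × 10^5.
With Q = [Sn²⁺]/[Ag⁺]^2 and the known concentrations, [Ag⁺]^2 in the denominator gives [Ag⁺] = 2.2 × 10^-4 M.

2.2 × 10^-4 M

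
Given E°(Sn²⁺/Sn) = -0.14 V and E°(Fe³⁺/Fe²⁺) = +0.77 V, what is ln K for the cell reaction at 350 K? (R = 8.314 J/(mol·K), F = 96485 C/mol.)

ln K = 60.3

E°_cell = +0.77 − (-0.14) = 0.91 V, with n = 2 electrons transferred.
At equilibrium E = 0, so the Nernst equation gives ln K = nFE°/RT = (2)(96485)(0.91)/((8.314)(350)) = 60.35.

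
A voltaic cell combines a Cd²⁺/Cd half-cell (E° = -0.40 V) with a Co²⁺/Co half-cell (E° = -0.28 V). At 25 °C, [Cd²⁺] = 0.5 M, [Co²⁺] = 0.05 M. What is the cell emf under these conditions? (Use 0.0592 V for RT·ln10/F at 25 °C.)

0.090 V

The Co²⁺/Co couple has the higher reduction potential and acts as the cathode, so E°_cell = -0.28 − (-0.40) = 0.12 V.
Balancing electrons gives n = 2; the reaction quotient is Q = [Cd²⁺]/[Co²⁺] = 10.0.
At 25 °C, E = E° − (0.0592/n) log Q = 0.12 − (0.0592/2)(1.000) = 0.120 − 0.030 = 0.090 V.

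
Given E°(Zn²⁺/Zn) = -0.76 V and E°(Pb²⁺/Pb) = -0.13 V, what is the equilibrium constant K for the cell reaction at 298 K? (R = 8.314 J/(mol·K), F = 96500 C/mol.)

E°_cell = -0.13 − (-0.76) = 0.63 V, with n = 2 electrons transferred.
At equilibrium E = 0, so the Nernst equation gives ln K = nFE°/RT = (2)(96500)(0.63)/((8.314)(298)) = 49.08.
K = e^49.08 = 2.1 × 10^21.

2.1 × 10^21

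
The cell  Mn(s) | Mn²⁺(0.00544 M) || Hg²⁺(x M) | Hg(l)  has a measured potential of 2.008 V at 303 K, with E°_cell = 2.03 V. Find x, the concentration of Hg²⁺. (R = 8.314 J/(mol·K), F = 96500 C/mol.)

0.001 M

From the Nernst equation, ln Q = nF(E° − E)/RT = 2×96500×(2.03 − 2.008)/(8.314×303) = 1.685, so Q = 5.40.
With Q = [Mn²⁺]/[Hg²⁺] and the known concentrations, [Hg²⁺] in the denominator gives [Hg²⁺] = 0.001 M.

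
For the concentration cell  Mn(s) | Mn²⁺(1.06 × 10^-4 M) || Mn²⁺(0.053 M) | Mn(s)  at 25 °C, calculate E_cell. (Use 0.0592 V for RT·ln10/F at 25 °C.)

0.080 V

Both half-cells are Mn²⁺/Mn, so E°_cell = 0. The concentrated side is the cathode; the cell reaction moves Mn²⁺ from high to low concentration with n = 2.
Q = [Mn²⁺]_dilute/[Mn²⁺]_conc = 1.06 × 10^-4/0.053 = 0.00200.
E = 0 − (0.0592/2) log Q = −(0.0592/2)(-2.699) = 0.0799 V.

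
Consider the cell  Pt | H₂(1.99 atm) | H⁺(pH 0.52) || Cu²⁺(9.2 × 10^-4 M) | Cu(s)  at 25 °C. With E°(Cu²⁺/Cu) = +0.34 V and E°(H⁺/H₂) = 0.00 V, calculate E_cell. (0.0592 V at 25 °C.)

The Cu²⁺/Cu couple is the cathode, so E°_cell = 0.34 V; n = 2.
[H⁺] = 10^(−0.52) = 0.30 M, and Q = [H⁺]^2 / ([Cu²⁺]·P(H₂)) = 49.8.
E = E° − (0.0592/2) log Q = 0.34 − (0.0592/2)(1.697) = 0.290 V.

0.29 V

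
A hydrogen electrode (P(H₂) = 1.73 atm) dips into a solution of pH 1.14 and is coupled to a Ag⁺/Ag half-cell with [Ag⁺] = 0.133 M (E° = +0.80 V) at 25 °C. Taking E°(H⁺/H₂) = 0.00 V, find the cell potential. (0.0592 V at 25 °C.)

0.82 V

The Ag⁺/Ag couple is the cathode, so E°_cell = 0.80 V; n = 2.
[H⁺] = 10^(−1.14) = 0.072 M, and Q = [H⁺]^2 / ([Ag⁺]^2·P(H₂)) = 0.171.
E = E° − (0.0592/2) log Q = 0.80 − (0.0592/2)(-0.766) = 0.823 V.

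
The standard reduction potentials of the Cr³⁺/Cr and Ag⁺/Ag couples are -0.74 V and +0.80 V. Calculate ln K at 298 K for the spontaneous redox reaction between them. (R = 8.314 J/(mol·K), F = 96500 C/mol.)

ln K = 179.9

E°_cell = +0.80 − (-0.74) = 1.54 V, with n = 3 electrons transferred.
At equilibrium E = 0, so the Nernst equation gives ln K = nFE°/RT = (3)(96500)(1.54)/((8.314)(298)) = 179.95.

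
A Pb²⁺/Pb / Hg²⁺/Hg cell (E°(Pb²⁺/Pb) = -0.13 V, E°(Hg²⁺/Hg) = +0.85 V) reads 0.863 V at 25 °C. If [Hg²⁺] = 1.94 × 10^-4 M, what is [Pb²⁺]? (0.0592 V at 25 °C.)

From the Nernst equation, log Q = n(E° − E)/0.0592 = 2(0.98 − 0.863)/0.0592 = 3.953, so Q = 8970.
With Q = [Pb²⁺]/[Hg²⁺] and the known concentrations, [Pb²⁺] in the numerator gives [Pb²⁺] = 1.7 M.

1.7 M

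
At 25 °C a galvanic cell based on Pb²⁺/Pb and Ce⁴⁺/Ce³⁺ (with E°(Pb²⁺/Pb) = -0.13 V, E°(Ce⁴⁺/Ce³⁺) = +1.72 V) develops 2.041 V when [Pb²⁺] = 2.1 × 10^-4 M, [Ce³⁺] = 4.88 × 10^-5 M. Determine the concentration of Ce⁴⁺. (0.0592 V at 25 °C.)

0.0012 M

From the Nernst equation, log Q = n(E° − E)/0.0592 = 2(1.85 − 2.041)/0.0592 = -6.453, so Q = 3.53 × 10^-7.
With Q = [Pb²⁺]·[Ce³⁺]^2/[Ce⁴⁺]^2 and the known concentrations, [Ce⁴⁺]^2 in the denominator gives [Ce⁴⁺] = 0.0012 M.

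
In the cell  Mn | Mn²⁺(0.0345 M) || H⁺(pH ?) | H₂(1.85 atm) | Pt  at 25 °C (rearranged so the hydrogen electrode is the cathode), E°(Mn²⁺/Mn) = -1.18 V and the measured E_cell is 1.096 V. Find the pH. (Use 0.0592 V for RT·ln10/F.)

pH = 2.02

E°_cell = 1.18 V and n = 2.
log Q = n(E° − E)/0.0592 = 2×(1.18 − 1.096)/0.0592 = 2.838.
With Q = [Mn²⁺]·P(H₂) / [H⁺]^2, solving for [H⁺] gives log[H⁺] = -2.016, so pH = 2.02.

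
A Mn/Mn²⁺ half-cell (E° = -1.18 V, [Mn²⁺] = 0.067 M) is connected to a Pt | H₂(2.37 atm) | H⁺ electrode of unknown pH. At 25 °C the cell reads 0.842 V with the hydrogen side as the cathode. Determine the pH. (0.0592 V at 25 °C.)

pH = 6.11

E°_cell = 1.18 V and n = 2.
log Q = n(E° − E)/0.0592 = 2×(1.18 − 0.842)/0.0592 = 11.419.
With Q = [Mn²⁺]·P(H₂) / [H⁺]^2, solving for [H⁺] gives log[H⁺] = -6.109, so pH = 6.11.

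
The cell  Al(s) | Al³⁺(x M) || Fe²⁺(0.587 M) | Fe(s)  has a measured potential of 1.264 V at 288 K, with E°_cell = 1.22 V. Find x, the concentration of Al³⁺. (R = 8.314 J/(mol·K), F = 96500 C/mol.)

From the Nernst equation, ln Q = nF(E° − E)/RT = 6×96500×(1.22 − 1.264)/(8.314×288) = -10.640, so Q = 2.39 × 10^-5.
With Q = [Al³⁺]^2/[Fe²⁺]^3 and the known concentrations, [Al³⁺]^2 in the numerator gives [Al³⁺] = 0.0022 M.

0.0022 M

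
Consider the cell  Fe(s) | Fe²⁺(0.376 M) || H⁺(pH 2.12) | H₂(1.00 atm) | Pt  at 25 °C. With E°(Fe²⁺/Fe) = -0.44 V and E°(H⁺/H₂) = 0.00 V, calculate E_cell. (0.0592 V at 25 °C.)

0.33 V

The hydrogen couple is the cathode, so E°_cell = 0.44 V; n = 2.
[H⁺] = 10^(−2.12) = 0.0076 M, and Q = [Fe²⁺]·P(H₂) / [H⁺]^2 = 6530.
E = E° − (0.0592/2) log Q = 0.44 − (0.0592/2)(3.815) = 0.327 V.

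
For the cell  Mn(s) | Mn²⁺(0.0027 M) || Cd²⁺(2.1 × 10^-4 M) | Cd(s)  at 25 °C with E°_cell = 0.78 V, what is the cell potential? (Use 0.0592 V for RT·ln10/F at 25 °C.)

0.747 V

Balancing electrons gives n = 2; the reaction quotient is Q = [Mn²⁺]/[Cd²⁺] = 12.9.
At 25 °C, E = E° − (0.0592/n) log Q = 0.78 − (0.0592/2)(1.109) = 0.780 − 0.033 = 0.747 V.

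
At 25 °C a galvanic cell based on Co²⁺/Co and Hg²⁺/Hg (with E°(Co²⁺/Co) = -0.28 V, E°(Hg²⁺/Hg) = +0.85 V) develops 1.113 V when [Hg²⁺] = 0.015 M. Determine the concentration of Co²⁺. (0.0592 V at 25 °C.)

0.056 M

From the Nernst equation, log Q = n(E° − E)/0.0592 = 2(1.13 − 1.113)/0.0592 = 0.574, so Q = 3.75.
With Q = [Co²⁺]/[Hg²⁺] and the known concentrations, [Co²⁺] in the numerator gives [Co²⁺] = 0.056 M.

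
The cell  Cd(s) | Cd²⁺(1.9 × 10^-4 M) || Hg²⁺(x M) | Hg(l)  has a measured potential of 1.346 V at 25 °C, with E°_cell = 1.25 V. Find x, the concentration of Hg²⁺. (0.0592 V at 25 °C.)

From the Nernst equation, log Q = n(E° − E)/0.0592 = 2(1.25 − 1.346)/0.0592 = -3.243, so Q = 5.71 × 10^-4.
With Q = [Cd²⁺]/[Hg²⁺] and the known concentrations, [Hg²⁺] in the denominator gives [Hg²⁺] = 0.33 M.

0.33 M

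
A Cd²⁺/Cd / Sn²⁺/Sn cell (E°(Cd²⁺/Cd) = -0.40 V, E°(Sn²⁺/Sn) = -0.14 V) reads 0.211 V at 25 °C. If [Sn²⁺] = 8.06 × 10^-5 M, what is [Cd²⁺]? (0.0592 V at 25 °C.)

From the Nernst equation, log Q = n(E° − E)/0.0592 = 2(0.26 − 0.211)/0.0592 = 1.655, so Q = 45.2.
With Q = [Cd²⁺]/[Sn²⁺] and the known concentrations, [Cd²⁺] in the numerator gives [Cd²⁺] = 0.0036 M.

0.0036 M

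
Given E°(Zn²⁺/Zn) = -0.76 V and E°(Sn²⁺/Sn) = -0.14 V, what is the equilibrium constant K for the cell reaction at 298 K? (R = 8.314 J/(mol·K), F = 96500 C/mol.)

E°_cell = -0.14 − (-0.76) = 0.62 V, with n = 2 electrons transferred.
At equilibrium E = 0, so the Nernst equation gives ln K = nFE°/RT = (2)(96500)(0.62)/((8.314)(298)) = 48.30.
K = e^48.30 = 9.4 × 10^20.

9.4 × 10^20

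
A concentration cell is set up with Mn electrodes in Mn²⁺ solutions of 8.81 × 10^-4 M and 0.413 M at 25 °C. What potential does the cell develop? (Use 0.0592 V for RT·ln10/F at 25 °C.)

0.079 V

Both half-cells are Mn²⁺/Mn, so E°_cell = 0. The concentrated side is the cathode; the cell reaction moves Mn²⁺ from high to low concentration with n = 2.
Q = [Mn²⁺]_dilute/[Mn²⁺]_conc = 8.81 × 10^-4/0.413 = 0.00213.
E = 0 − (0.0592/2) log Q = −(0.0592/2)(-2.671) = 0.0791 V.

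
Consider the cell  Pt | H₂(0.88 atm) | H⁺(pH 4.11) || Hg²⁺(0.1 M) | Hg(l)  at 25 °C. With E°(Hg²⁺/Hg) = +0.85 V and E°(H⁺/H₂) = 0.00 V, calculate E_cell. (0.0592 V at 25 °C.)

1.06 V

The Hg²⁺/Hg couple is the cathode, so E°_cell = 0.85 V; n = 2.
[H⁺] = 10^(−4.11) = 7.8 × 10^-5 M, and Q = [H⁺]^2 / ([Hg²⁺]·P(H₂)) = 6.85 × 10^-8.
E = E° − (0.0592/2) log Q = 0.85 − (0.0592/2)(-7.164) = 1.062 V.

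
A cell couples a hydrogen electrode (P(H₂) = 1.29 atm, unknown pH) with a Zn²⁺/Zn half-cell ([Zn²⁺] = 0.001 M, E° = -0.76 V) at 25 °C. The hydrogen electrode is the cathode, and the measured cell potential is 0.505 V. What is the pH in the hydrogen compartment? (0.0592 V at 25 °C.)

E°_cell = 0.76 V and n = 2.
log Q = n(E° − E)/0.0592 = 2×(0.76 − 0.505)/0.0592 = 8.615.
With Q = [Zn²⁺]·P(H₂) / [H⁺]^2, solving for [H⁺] gives log[H⁺] = -5.752, so pH = 5.75.

pH = 5.75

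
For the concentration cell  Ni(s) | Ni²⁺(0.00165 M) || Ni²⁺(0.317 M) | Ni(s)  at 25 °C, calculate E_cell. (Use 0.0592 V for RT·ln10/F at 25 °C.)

0.068 V

Both half-cells are Ni²⁺/Ni, so E°_cell = 0. The concentrated side is the cathode; the cell reaction moves Ni²⁺ from high to low concentration with n = 2.
Q = [Ni²⁺]_dilute/[Ni²⁺]_conc = 0.00165/0.317 = 0.00521.
E = 0 − (0.0592/2) log Q = −(0.0592/2)(-2.284) = 0.0676 V.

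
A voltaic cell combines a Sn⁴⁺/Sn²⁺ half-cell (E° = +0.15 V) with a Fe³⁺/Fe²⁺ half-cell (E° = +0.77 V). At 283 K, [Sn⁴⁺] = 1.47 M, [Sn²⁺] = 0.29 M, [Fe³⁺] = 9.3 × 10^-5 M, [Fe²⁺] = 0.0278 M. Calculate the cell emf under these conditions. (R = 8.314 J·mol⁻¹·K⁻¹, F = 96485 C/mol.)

0.461 V

The Fe³⁺/Fe²⁺ couple has the higher reduction potential and acts as the cathode, so E°_cell = +0.77 − (+0.15) = 0.62 V.
Balancing electrons gives n = 2; the reaction quotient is Q = [Sn⁴⁺]·[Fe²⁺]^2/([Sn²⁺]·[Fe³⁺]^2) = 4.53 × 10^5.
E = E° − (RT/nF) ln Q = 0.62 − (8.314×283)/(2×96485) × (13.024) = 0.620 − 0.159 = 0.461 V.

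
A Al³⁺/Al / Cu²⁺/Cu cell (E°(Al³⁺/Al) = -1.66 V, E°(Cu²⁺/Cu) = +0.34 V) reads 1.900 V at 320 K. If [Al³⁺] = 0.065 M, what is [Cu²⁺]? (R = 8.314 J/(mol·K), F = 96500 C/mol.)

1.1 × 10^-4 M

From the Nernst equation, ln Q = nF(E° − E)/RT = 6×96500×(2.00 − 1.900)/(8.314×320) = 21.763, so Q = 2.83 × 10^9.
With Q = [Al³⁺]^2/[Cu²⁺]^3 and the known concentrations, [Cu²⁺]^3 in the denominator gives [Cu²⁺] = 1.1 × 10^-4 M.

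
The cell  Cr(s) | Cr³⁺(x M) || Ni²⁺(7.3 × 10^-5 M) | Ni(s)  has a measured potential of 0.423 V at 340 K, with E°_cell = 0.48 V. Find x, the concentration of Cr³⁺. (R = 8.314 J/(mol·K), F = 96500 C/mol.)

2.1 × 10^-4 M

From the Nernst equation, ln Q = nF(E° − E)/RT = 6×96500×(0.48 − 0.423)/(8.314×340) = 11.675, so Q = 1.18 × 10^5.
With Q = [Cr³⁺]^2/[Ni²⁺]^3 and the known concentrations, [Cr³⁺]^2 in the numerator gives [Cr³⁺] = 2.1 × 10^-4 M.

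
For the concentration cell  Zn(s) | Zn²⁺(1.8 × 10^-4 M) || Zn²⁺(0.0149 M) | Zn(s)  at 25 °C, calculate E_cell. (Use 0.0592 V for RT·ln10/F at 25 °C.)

Both half-cells are Zn²⁺/Zn, so E°_cell = 0. The concentrated side is the cathode; the cell reaction moves Zn²⁺ from high to low concentration with n = 2.
Q = [Zn²⁺]_dilute/[Zn²⁺]_conc = 1.8 × 10^-4/0.0149 = 0.0121.
E = 0 − (0.0592/2) log Q = −(0.0592/2)(-1.918) = 0.0568 V.

0.057 V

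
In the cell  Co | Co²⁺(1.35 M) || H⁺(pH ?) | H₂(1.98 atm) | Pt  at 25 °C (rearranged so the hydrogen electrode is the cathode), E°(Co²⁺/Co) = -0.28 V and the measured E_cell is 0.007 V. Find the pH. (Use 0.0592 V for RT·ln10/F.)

E°_cell = 0.28 V and n = 2.
log Q = n(E° − E)/0.0592 = 2×(0.28 − 0.007)/0.0592 = 9.223.
With Q = [Co²⁺]·P(H₂) / [H⁺]^2, solving for [H⁺] gives log[H⁺] = -4.398, so pH = 4.40.

pH = 4.40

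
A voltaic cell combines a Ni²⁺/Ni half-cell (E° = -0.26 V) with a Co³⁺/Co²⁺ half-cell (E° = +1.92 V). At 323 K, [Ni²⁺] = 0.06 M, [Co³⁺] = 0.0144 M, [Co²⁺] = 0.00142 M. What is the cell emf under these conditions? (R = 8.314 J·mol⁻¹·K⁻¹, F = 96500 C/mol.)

The Co³⁺/Co²⁺ couple has the higher reduction potential and acts as the cathode, so E°_cell = +1.92 − (-0.26) = 2.18 V.
Balancing electrons gives n = 2; the reaction quotient is Q = [Ni²⁺]·[Co²⁺]^2/[Co³⁺]^2 = 5.83 × 10^-4.
E = E° − (RT/nF) ln Q = 2.18 − (8.314×323)/(2×96500) × (-7.447) = 2.180 + 0.104 = 2.284 V.

2.28 V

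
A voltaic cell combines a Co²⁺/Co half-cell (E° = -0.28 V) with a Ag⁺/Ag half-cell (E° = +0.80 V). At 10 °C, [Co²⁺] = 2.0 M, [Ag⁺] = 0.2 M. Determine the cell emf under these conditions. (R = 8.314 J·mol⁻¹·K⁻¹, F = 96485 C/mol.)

The Ag⁺/Ag couple has the higher reduction potential and acts as the cathode, so E°_cell = +0.80 − (-0.28) = 1.08 V.
Balancing electrons gives n = 2; the reaction quotient is Q = [Co²⁺]/[Ag⁺]^2 = 50.0.
E = E° − (RT/nF) ln Q = 1.08 − (8.314×283)/(2×96485) × (3.912) = 1.080 − 0.048 = 1.032 V.

1.03 V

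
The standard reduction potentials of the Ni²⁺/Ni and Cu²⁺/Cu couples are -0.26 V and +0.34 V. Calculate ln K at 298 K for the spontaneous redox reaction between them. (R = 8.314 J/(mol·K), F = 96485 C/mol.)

ln K = 46.7

E°_cell = +0.34 − (-0.26) = 0.60 V, with n = 2 electrons transferred.
At equilibrium E = 0, so the Nernst equation gives ln K = nFE°/RT = (2)(96485)(0.60)/((8.314)(298)) = 46.73.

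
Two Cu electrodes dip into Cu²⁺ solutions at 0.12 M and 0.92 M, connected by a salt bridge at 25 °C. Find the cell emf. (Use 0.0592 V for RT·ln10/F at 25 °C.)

0.026 V

Both half-cells are Cu²⁺/Cu, so E°_cell = 0. The concentrated side is the cathode; the cell reaction moves Cu²⁺ from high to low concentration with n = 2.
Q = [Cu²⁺]_dilute/[Cu²⁺]_conc = 0.12/0.92 = 0.130.
E = 0 − (0.0592/2) log Q = −(0.0592/2)(-0.885) = 0.0262 V.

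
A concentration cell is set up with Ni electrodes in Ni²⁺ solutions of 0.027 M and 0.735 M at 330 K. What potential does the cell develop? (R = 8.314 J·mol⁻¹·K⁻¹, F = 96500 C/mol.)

Both half-cells are Ni²⁺/Ni, so E°_cell = 0. The concentrated side is the cathode; the cell reaction moves Ni²⁺ from high to low concentration with n = 2.
Q = [Ni²⁺]_dilute/[Ni²⁺]_conc = 0.027/0.735 = 0.0367.
E = 0 − (RT/nF) ln Q = −((8.314×330)/(2×96500))(-3.304) = 0.0470 V.

0.047 V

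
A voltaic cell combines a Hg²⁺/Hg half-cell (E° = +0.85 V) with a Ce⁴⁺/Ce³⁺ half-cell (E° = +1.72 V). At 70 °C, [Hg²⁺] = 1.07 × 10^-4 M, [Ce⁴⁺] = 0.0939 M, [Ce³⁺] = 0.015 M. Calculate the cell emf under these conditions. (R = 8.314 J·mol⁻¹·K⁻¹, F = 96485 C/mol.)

The Ce⁴⁺/Ce³⁺ couple has the higher reduction potential and acts as the cathode, so E°_cell = +1.72 − (+0.85) = 0.87 V.
Balancing electrons gives n = 2; the reaction quotient is Q = [Hg²⁺]·[Ce³⁺]^2/[Ce⁴⁺]^2 = 2.73 × 10^-6.
E = E° − (RT/nF) ln Q = 0.87 − (8.314×343)/(2×96485) × (-12.811) = 0.870 + 0.189 = 1.059 V.

1.06 V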